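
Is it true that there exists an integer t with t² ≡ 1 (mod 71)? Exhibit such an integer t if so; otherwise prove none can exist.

t = 70 works: 70² = 4900, and 4900 − 1 = 4899 = 69·71.

t = 70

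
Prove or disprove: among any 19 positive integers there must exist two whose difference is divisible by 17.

Each integer lies in one of the 17 residue classes modulo 17.
Since 19 > 17, two of the 19 integers must share a residue class by the pigeonhole principle; call them a and b.
Their difference a − b is then a multiple of 17.

Yes.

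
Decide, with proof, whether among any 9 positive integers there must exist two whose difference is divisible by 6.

Each integer lies in one of the 6 residue classes modulo 6.
With 9 integers and only 6 classes, the pigeonhole principle forces two of them, say a and b, into the same class.
Their difference a − b is then a multiple of 6.

True.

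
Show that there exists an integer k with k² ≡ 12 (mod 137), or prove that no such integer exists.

No, no such integer exists.

Apply Euler's criterion with the prime 137: 12 is a quadratic residue iff 12^68 ≡ 1 (mod 137), and a non-residue iff it is ≡ −1.
Repeated squaring mod 137: 12^2 = 144 ≡ 7; 12^4 ≡ 7² = 49 ≡ 49; 12^8 ≡ 49² = 2401 ≡ 72; 12^16 ≡ 72² = 5184 ≡ 115; 12^32 ≡ 115² = 13225 ≡ 73; 12^64 ≡ 73² = 5329 ≡ 123.
Since 68 = 64 + 4, 12^68 ≡ 123 · 49; multiplying out mod 137: 123·49 = 6027 ≡ 136. Thus 12^68 ≡ 136 ≡ −1 (mod 137).
By Euler's criterion 12 is a quadratic non-residue mod 137: no k satisfies k² ≡ 12 (mod 137).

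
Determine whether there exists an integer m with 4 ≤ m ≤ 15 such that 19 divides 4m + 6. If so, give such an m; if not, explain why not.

m = 8

Try m = 8: 4·8 + 6 = 38 = 2·19, which is divisible by 19.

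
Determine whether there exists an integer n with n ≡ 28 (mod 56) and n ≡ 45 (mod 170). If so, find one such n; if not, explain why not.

No such integer exists.

Both moduli are multiples of 2 = gcd(56, 170), so any solution would satisfy n ≡ 28 and n ≡ 45 modulo 2 simultaneously.
But 28 mod 2 = 0 while 45 mod 2 = 1, a contradiction.
Hence the system has no solution.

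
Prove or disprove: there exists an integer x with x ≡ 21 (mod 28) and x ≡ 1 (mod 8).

Here gcd(28, 8) = 4, and both 21 and 1 leave remainder 1 mod 4, so the system is consistent.
List candidates x ≡ 21 (mod 28): 21, 49. Modulo 8 these are 5, 1; 49 gives 1 as required.
Indeed 49 ≡ 21 (mod 28) and 49 ≡ 1 (mod 8).

x = 49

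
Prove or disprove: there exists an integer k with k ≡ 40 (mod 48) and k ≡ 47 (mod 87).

No such integer exists.

gcd(48, 87) = 3. If k ≡ 40 (mod 48) and k ≡ 47 (mod 87), then k ≡ 40 (mod 3) and k ≡ 47 (mod 3).
But 40 mod 3 = 1 while 47 mod 3 = 2, a contradiction.
So no integer satisfies both congruences.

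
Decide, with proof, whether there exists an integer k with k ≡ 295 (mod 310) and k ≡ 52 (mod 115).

No, no such integer exists.

Reduce both congruences modulo 5, which divides 310 and 115: they say k ≡ 295 (mod 5) and k ≡ 52 (mod 5).
But 295 mod 5 = 0 while 52 mod 5 = 2, a contradiction.
Therefore no such k exists.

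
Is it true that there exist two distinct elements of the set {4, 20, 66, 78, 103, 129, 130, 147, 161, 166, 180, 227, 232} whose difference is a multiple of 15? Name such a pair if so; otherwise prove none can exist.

Reduce each element modulo 15: 4↦4, 20↦5, 66↦6, 78↦3, 103↦13, 129↦9, 130↦10, 147↦12, 161↦11, 166↦1, 180↦0, 227↦2, 232↦7.
All 13 residues are distinct, so no two elements differ by a multiple of 15.

No, no such pair exists.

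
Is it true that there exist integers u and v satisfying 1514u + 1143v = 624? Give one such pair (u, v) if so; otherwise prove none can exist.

1514 and 1143 are coprime, so 1514u + 1143v ranges over all of ℤ.
Dividing repeatedly: 1514 = 1·1143 + 371, 1143 = 3·371 + 30, 371 = 12·30 + 11, 30 = 2·11 + 8, 11 = 1·8 + 3, 8 = 2·3 + 2, 3 = 1·2 + 1, 2 = 2·1 + 0.
Unwinding: 1 = 3 − 1·2 = 3 − (8 − 2·3) = −8 + 3·3 = −8 + 3·(11 − 1·8) = 3·11 − 4·8 = 3·11 − 4·(30 − 2·11) = −4·30 + 11·11 = −4·30 + 11·(371 − 12·30) = 11·371 − 136·30 = 11·371 − 136·(1143 − 3·371) = −136·1143 + 419·371 = −136·1143 + 419·(1514 − 1·1143) = 419·1514 − 555·1143, i.e. 1514·419 + 1143·(-555) = 1.
Multiplying through by 624: u = 419·624 = 261456, v = (-555)·624 = -346320 is a solution.
The general solution is u = 261456 + 1143k, v = -346320 − 1514k; taking k = -228 gives the smaller pair u = 852, v = -1128.
Indeed 1514·852 + 1143·(-1128) = 1289928 − 1289304 = 624.

u = 852, v = -1128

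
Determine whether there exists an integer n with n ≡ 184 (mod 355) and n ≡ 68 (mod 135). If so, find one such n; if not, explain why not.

No such integer exists.

Both moduli are multiples of 5 = gcd(355, 135), so any solution would satisfy n ≡ 184 and n ≡ 68 modulo 5 simultaneously.
But 184 mod 5 = 4 while 68 mod 5 = 3, a contradiction.
Therefore no such n exists.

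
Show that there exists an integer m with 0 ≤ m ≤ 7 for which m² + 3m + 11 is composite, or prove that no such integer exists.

m = 2

At m = 2: 2² + 3·2 + 11 = 21 = 3·7, which is composite.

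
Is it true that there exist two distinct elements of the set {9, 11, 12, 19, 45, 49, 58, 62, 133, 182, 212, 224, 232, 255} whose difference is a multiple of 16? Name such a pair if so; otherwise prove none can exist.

Residues mod 16: 9↦9, 11↦11, 12↦12, 19↦3, 45↦13, 49↦1, 58↦10, 62↦14, 133↦5, 182↦6, 212↦4, 224↦0, 232↦8, 255↦15.
All 14 residues are distinct, so no two elements differ by a multiple of 16.

There is no such pair.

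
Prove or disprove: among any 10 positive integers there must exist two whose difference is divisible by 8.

Yes.

Each integer lies in one of the 8 residue classes modulo 8.
Placing 10 integers into 8 classes, some class receives at least two — say a and b.
Equal remainders mean a − b ≡ 0 (mod 8), so 8 divides their difference.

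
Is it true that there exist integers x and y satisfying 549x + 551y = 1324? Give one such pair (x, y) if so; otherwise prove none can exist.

x = 440, y = -436

549 and 551 are coprime, so 549x + 551y ranges over all of ℤ.
Dividing repeatedly: 551 = 1·549 + 2, 549 = 274·2 + 1, 2 = 2·1 + 0.
Back-substituting, 1 = 549 − 274·2 = 549 − 274·(551 − 1·549) = −274·551 + 275·549; that is, 549·275 + 551·(-274) = 1.
Times 1324: 549·364100 + 551·(-362776) = 1324, so (364100, -362776) solves it.
The general solution is x = 364100 + 551k, y = -362776 − 549k; taking k = -660 gives the smaller pair x = 440, y = -436.
Check: 549·440 + 551·(-436) = 241560 − 240236 = 1324. ✓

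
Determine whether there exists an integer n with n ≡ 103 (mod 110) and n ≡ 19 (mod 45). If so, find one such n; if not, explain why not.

No such integer exists.

Reduce both congruences modulo 5, which divides 110 and 45: they say n ≡ 103 (mod 5) and n ≡ 19 (mod 5).
But 103 mod 5 = 3 while 19 mod 5 = 4, a contradiction.
Hence the system has no solution.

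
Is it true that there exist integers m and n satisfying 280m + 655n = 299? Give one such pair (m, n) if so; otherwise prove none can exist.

No such integers exist.

gcd(280, 655) = 5, so every integer of the form 280m + 655n is a multiple of 5.
However 299 leaves remainder 4 on division by 5.
Hence no integers m, n satisfy the equation.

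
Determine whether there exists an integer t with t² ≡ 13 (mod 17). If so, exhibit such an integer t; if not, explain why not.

t = 9

t = 9 works: 9² = 81, and 81 − 13 = 68 = 4·17.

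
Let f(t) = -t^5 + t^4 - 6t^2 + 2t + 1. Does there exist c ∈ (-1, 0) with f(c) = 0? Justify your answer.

f(-1) = -5 and f(0) = 1, which have opposite signs.
Since f is a polynomial it is continuous on [-1, 0].
So by the Intermediate Value Theorem there is a c strictly between -1 and 0 with f(c) = 0.

Yes, f has a root in the interval.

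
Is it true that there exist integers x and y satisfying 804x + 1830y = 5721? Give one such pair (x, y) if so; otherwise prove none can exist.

Any value of 804x + 1830y is a multiple of gcd(804, 1830) = 6.
However 5721 leaves remainder 3 on division by 6.
Hence no integers x, y satisfy the equation.

There are no such integers.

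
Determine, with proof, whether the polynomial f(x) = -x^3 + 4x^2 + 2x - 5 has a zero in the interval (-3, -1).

f(-3) = 52 and f(-1) = -2, which have opposite signs.
As a polynomial, f is continuous on every closed interval.
By the Intermediate Value Theorem, f takes the value 0 somewhere in the open interval.

Such a root exists.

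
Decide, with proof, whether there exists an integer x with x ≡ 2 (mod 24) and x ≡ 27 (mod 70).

gcd(24, 70) = 2. If x ≡ 2 (mod 24) and x ≡ 27 (mod 70), then x ≡ 2 (mod 2) and x ≡ 27 (mod 2).
These are incompatible: 2 − 27 = -25 is not divisible by 2.
Therefore no such x exists.

No, no such integer exists.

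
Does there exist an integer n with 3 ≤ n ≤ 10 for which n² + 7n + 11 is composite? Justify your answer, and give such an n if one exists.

At n = 4: 4² + 7·4 + 11 = 55 = 5·11, which is composite.

n = 4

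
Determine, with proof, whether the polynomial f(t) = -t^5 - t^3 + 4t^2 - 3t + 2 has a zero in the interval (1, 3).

f(1) = 1 and f(3) = -241, which have opposite signs.
As a polynomial, f is continuous on every closed interval.
By the Intermediate Value Theorem f must vanish at some point of (1, 3).

Such a root exists.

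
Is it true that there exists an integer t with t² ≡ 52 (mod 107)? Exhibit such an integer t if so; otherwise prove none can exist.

t = 42 works: 42² = 1764, and 1764 − 52 = 1712 = 16·107.

t = 42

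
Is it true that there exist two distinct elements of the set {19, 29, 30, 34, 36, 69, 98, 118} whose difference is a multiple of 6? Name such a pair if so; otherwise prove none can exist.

Reduce each element mod 6: 19↦1, 29↦5, 30↦0, 34↦4, 36↦0, 69↦3, 98↦2, 118↦4. The residue 0 repeats (at 30 and 36), and 36 − 30 = 6 = 1·6.

Yes: 30 and 36.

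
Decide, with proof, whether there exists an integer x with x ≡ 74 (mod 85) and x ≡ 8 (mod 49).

gcd(85, 49) = 1, so the Chinese Remainder Theorem guarantees exactly one residue class mod 4165 satisfying both.
Write x = 74 + 85t and require 74 + 85t ≡ 8 (mod 49), i.e. 85t ≡ 32 (mod 49).
85 ≡ 36 (mod 49), so this reads 36t ≡ 32 (mod 49). To invert 36 modulo 49: 49 = 1·36 + 13, 36 = 2·13 + 10, 13 = 1·10 + 3, 10 = 3·3 + 1, 3 = 3·1 + 0, and unwinding, 1 = 10 − 3·3 = 10 − 3·(13 − 1·10) = −3·13 + 4·10 = −3·13 + 4·(36 − 2·13) = 4·36 − 11·13 = 4·36 − 11·(49 − 1·36) = −11·49 + 15·36. Thus 36⁻¹ ≡ 15 (mod 49).
Therefore t ≡ 15·32 = 480 ≡ 39 (mod 49).
Taking t = 39 gives x = 74 + 85·39 = 3389.
Indeed 3389 ≡ 74 (mod 85) and 3389 ≡ 8 (mod 49).

x = 3389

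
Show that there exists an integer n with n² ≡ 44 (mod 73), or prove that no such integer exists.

No, no such integer exists.

73 is prime, so by Euler's criterion 44 is a square mod 73 iff 44^((73−1)/2) = 44^36 ≡ 1 (mod 73).
Repeated squaring mod 73: 44^2 = 1936 ≡ 38; 44^4 ≡ 38² = 1444 ≡ 57; 44^8 ≡ 57² = 3249 ≡ 37; 44^16 ≡ 37² = 1369 ≡ 55; 44^32 ≡ 55² = 3025 ≡ 32.
Since 36 = 32 + 4, 44^36 ≡ 32 · 57; multiplying out mod 73: 32·57 = 1824 ≡ 72. Thus 44^36 ≡ 72 ≡ −1 (mod 73).
The value −1 means 44 is a non-residue modulo 73, so n² ≡ 44 (mod 73) is impossible.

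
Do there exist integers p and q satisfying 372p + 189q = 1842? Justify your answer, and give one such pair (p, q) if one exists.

p = 8, q = -6

Since gcd(372, 189) = 3 and 1842 = 3·614, Bézout's identity guarantees a solution.
Dividing through by 3 reduces the equation to 124p + 63q = 614.
Run the Euclidean algorithm on 124 and 63: 124 = 1·63 + 61, 63 = 1·61 + 2, 61 = 30·2 + 1, 2 = 2·1 + 0.
Working back up the chain: 1 = 61 − 30·2 = 61 − 30·(63 − 1·61) = −30·63 + 31·61 = −30·63 + 31·(124 − 1·63) = 31·124 − 61·63. So 124·31 + 63·(-61) = 1.
Multiplying through by 614: p = 31·614 = 19034, q = (-61)·614 = -37454 is a solution.
The general solution is p = 19034 + 63k, q = -37454 − 124k; taking k = -302 gives the smaller pair p = 8, q = -6.
Check: 372·8 + 189·(-6) = 2976 − 1134 = 1842. ✓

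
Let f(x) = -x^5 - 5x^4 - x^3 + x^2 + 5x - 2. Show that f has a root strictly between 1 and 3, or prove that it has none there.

No such root exists.

f(1) = -3 and f(3) = -653, both negative, so a sign-change argument is unavailable; we show f keeps this sign on the whole interval.
Shift to the endpoint 1: with x = 1 + u (0 < u < 2), one computes f(1 + u) = -u^5 - 10u^4 - 31u^3 - 42u^2 - 21u - 3.
The nonzero coefficients here are all negative, so for u > 0 every term is negative (or zero), and the constant term -3 is strictly negative.
So f is strictly negative on (1, 3); no root exists in the interval.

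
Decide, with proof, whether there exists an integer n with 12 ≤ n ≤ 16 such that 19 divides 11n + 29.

For n = 12, 13, …, 16 the values of 11n + 29 modulo 19 are 9, 1, 12, 4, 15 respectively.
Since 0 is absent from this list, 19 ∤ 11n + 29 for every n with 12 ≤ n ≤ 16.

No, no such integer n in that range exists.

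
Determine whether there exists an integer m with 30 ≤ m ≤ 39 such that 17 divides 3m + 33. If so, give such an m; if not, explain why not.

No such integer m in that range exists.

For m = 30, 31, …, 39 the values of 3m + 33 modulo 17 are 4, 7, 10, 13, 16, 2, 5, 8, 11, 14 respectively.
Since 0 is absent from this list, 17 ∤ 3m + 33 for every m with 30 ≤ m ≤ 39.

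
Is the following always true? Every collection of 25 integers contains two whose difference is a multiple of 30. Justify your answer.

No, the set {111, 112, 113, 114, 115, 116, 117, 118, 119, 120, 121, 122, 123, 124, 125, 126, 127, 128, 129, 130, 131, 132, 133, 134, 135} is a counterexample.

Take the 25 consecutive integers 111, 112, …, 135: their residues mod 30 are all distinct because 25 ≤ 30.
Any two of them differ by at most 24 < 30 and by at least 1, so no difference is a multiple of 30.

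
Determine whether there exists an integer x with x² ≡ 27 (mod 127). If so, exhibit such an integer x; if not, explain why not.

There is no such integer.

127 is prime, so by Euler's criterion 27 is a square mod 127 iff 27^((127−1)/2) = 27^63 ≡ 1 (mod 127).
Repeated squaring mod 127: 27^2 = 729 ≡ 94; 27^4 ≡ 94² = 8836 ≡ 73; 27^8 ≡ 73² = 5329 ≡ 122; 27^16 ≡ 122² = 14884 ≡ 25; 27^32 ≡ 25² = 625 ≡ 117.
Since 63 = 32 + 16 + 8 + 4 + 2 + 1, 27^63 ≡ 117 · 25 · 122 · 73 · 94 · 27; multiplying out mod 127: 117·25 = 2925 ≡ 4, then 4·122 = 488 ≡ 107, then 107·73 = 7811 ≡ 64, then 64·94 = 6016 ≡ 47, then 47·27 = 1269 ≡ 126. Thus 27^63 ≡ 126 ≡ −1 (mod 127).
The value −1 means 27 is a non-residue modulo 127, so x² ≡ 27 (mod 127) is impossible.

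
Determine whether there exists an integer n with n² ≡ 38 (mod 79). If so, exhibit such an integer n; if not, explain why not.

Take n = 65. Then 65² = 4225 = 53·79 + 38, so 65² ≡ 38 (mod 79).

n = 65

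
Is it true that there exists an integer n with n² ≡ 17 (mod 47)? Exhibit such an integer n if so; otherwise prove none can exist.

n = 39

n = 39 works: 39² = 1521, and 1521 − 17 = 1504 = 32·47.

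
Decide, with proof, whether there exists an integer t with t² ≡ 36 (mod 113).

t = 6

Take t = 6. Then 6² = 36, and since 0 ≤ 36 < 113 this is already reduced: 6² ≡ 36 (mod 113).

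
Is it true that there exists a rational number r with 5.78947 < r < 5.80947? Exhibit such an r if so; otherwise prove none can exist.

r = 29/5

Multiplying by 5: 5·5.78947 = 28.94735 and 5·5.80947 = 29.04735, so the integer 29 lies strictly between them.
Hence 29/5 is a rational number with 5.78947 < 29/5 < 5.80947.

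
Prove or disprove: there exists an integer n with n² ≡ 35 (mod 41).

Apply Euler's criterion with the prime 41: 35 is a quadratic residue iff 35^20 ≡ 1 (mod 41), and a non-residue iff it is ≡ −1.
Squaring successively (mod 41): 35^2 = 1225 ≡ 36; 35^4 ≡ 36² = 1296 ≡ 25; 35^8 ≡ 25² = 625 ≡ 10; 35^16 ≡ 10² = 100 ≡ 18.
Since 20 = 16 + 4, 35^20 ≡ 18 · 25; multiplying out mod 41: 18·25 = 450 ≡ 40. Thus 35^20 ≡ 40 ≡ −1 (mod 41).
By Euler's criterion 35 is a quadratic non-residue mod 41: no n satisfies n² ≡ 35 (mod 41).

No such integer exists.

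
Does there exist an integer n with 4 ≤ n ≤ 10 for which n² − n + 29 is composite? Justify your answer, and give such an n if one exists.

n = 5

At n = 5: 5² − 5 + 29 = 49 = 7·7, which is composite.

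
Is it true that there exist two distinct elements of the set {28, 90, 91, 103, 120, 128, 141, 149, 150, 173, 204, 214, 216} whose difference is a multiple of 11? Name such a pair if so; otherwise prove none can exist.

Reduce each element mod 11: 28↦6, 90↦2, 91↦3, 103↦4, 120↦10, 128↦7, 141↦9, 149↦6, 150↦7, 173↦8, 204↦6, 214↦5, 216↦7. The residue 6 repeats (at 28 and 149), and 149 − 28 = 121 = 11·11.

Yes: 28 and 149.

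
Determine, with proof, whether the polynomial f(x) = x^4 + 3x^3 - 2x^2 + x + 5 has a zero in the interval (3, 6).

No.

f(3) = 152 and f(6) = 1883, both positive, so a sign-change argument is unavailable; we show f keeps this sign on the whole interval.
Substitute x = 3 + u, where 0 < u < 3 on the interval. Expanding, f(3 + u) = u^4 + 15u^3 + 79u^2 + 178u + 152.
The nonzero coefficients here are all positive, so for u > 0 every term is positive (or zero), and the constant term 152 is strictly positive.
Therefore f(x) > 0 throughout (3, 6), and f has no zero there.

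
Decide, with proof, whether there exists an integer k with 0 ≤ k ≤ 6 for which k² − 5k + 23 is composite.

There is no such integer k in that range.

The values for k = 0, 1, …, 6 are 23, 19, 17, 17, 19, 23, 29, and each of these is prime.
So no value in the range makes the expression composite.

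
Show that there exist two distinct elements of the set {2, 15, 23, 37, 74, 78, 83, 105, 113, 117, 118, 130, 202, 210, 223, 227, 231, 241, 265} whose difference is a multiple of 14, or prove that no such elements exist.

15 and 113 are such a pair.

15 mod 14 = 1 and 113 mod 14 = 1, so 113 − 15 = 98 = 7·14.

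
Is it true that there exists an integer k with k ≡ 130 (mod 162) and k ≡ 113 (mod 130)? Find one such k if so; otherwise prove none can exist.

Both moduli are multiples of 2 = gcd(162, 130), so any solution would satisfy k ≡ 130 and k ≡ 113 modulo 2 simultaneously.
But 130 mod 2 = 0 while 113 mod 2 = 1, a contradiction.
So no integer satisfies both congruences.

No such integer exists.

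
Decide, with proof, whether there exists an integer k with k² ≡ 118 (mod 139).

Take k = 102. Then 102² = 10404 = 74·139 + 118, so 102² ≡ 118 (mod 139).

k = 102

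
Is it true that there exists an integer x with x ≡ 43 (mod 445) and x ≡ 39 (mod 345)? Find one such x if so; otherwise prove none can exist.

No such integer exists.

gcd(445, 345) = 5. If x ≡ 43 (mod 445) and x ≡ 39 (mod 345), then x ≡ 43 (mod 5) and x ≡ 39 (mod 5).
But 43 mod 5 = 3 while 39 mod 5 = 4, a contradiction.
Therefore no such x exists.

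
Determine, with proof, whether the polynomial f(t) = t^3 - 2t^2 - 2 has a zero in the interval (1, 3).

Yes, f has a root in the interval.

f(1) = -3 and f(3) = 7, which have opposite signs.
Since f is a polynomial it is continuous on [1, 3].
By the Intermediate Value Theorem, f takes the value 0 somewhere in the open interval.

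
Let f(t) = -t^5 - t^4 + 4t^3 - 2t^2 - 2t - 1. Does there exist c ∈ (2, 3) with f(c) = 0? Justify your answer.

No.

f(2) = -29 and f(3) = -241, both negative, so a sign-change argument is unavailable; we show f keeps this sign on the whole interval.
Shift to the endpoint 2: with t = 2 + u (0 < u < 1), one computes f(2 + u) = -u^5 - 11u^4 - 44u^3 - 82u^2 - 74u - 29.
The nonzero coefficients here are all negative, so for u > 0 every term is negative (or zero), and the constant term -29 is strictly negative.
Therefore f(t) < 0 throughout (2, 3), and f has no zero there.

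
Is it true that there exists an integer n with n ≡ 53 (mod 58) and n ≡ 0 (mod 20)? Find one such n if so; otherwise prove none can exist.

No such integer exists.

Both moduli are multiples of 2 = gcd(58, 20), so any solution would satisfy n ≡ 53 and n ≡ 0 modulo 2 simultaneously.
But 53 mod 2 = 1 while 0 mod 2 = 0, a contradiction.
Therefore no such n exists.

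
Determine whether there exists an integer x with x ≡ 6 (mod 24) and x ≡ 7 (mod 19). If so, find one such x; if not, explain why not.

The moduli 24 and 19 are coprime, so by the Chinese Remainder Theorem a unique solution modulo 456 exists.
Any solution of the first congruence is x = 6 + 24t; substituting into the second, 24t ≡ 7 − 6 ≡ 1 (mod 19).
24 ≡ 5 (mod 19), so this reads 5t ≡ 1 (mod 19). Invert 5 mod 19 by the Euclidean algorithm: 19 = 3·5 + 4, 5 = 1·4 + 1, 4 = 4·1 + 0; back-substituting, 1 = 5 − 1·4 = 5 − (19 − 3·5) = −19 + 4·5. Hence 5·4 ≡ 1, so 5⁻¹ ≡ 4 (mod 19).
Therefore t ≡ 4·1 = 4 (mod 19).
Taking t = 4 gives x = 6 + 24·4 = 102.
Indeed 102 ≡ 6 (mod 24) and 102 ≡ 7 (mod 19).

x = 102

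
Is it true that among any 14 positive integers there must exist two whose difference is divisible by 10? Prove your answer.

True.

Each integer lies in one of the 10 residue classes modulo 10.
Placing 14 integers into 10 classes, some class receives at least two — say a and b.
Equal remainders mean a − b ≡ 0 (mod 10), so 10 divides their difference.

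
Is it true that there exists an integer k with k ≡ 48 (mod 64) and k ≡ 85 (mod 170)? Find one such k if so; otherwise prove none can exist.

Both moduli are multiples of 2 = gcd(64, 170), so any solution would satisfy k ≡ 48 and k ≡ 85 modulo 2 simultaneously.
But 48 mod 2 = 0 while 85 mod 2 = 1, a contradiction.
So no integer satisfies both congruences.

No such integer exists.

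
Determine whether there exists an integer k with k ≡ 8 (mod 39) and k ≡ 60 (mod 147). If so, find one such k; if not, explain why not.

No, no such integer exists.

Reduce both congruences modulo 3, which divides 39 and 147: they say k ≡ 8 (mod 3) and k ≡ 60 (mod 3).
However 8 ≡ 2 and 60 ≡ 0 (mod 3), and 2 ≠ 0.
Therefore no such k exists.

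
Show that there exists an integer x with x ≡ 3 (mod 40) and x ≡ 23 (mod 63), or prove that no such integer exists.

Since 40 and 63 share no common factor, CRT says the pair of congruences has a solution (unique mod 2520).
Write x = 3 + 40t and require 3 + 40t ≡ 23 (mod 63), i.e. 40t ≡ 20 (mod 63).
To invert 40 modulo 63: 63 = 1·40 + 23, 40 = 1·23 + 17, 23 = 1·17 + 6, 17 = 2·6 + 5, 6 = 1·5 + 1, 5 = 5·1 + 0, and unwinding, 1 = 6 − 1·5 = 6 − (17 − 2·6) = −17 + 3·6 = −17 + 3·(23 − 1·17) = 3·23 − 4·17 = 3·23 − 4·(40 − 1·23) = −4·40 + 7·23 = −4·40 + 7·(63 − 1·40) = 7·63 − 11·40. Thus 40⁻¹ ≡ -11 ≡ 52 (mod 63).
Therefore t ≡ 52·20 = 1040 ≡ 32 (mod 63).
With t = 32: x = 3 + 40·32 = 1283.
Verify: 1283 = 32·40 + 3 and 1283 = 20·63 + 23. ✓

x = 1283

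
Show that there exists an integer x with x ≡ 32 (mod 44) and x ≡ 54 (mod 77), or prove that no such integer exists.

x = 208

gcd(44, 77) = 11. A simultaneous solution exists iff 32 ≡ 54 (mod 11); here 32 mod 11 = 10 = 54 mod 11, so it does.
List candidates x ≡ 32 (mod 44): 32, 76, 120, 164, 208. Modulo 77 these are 32, 76, 43, 10, 54; 208 gives 54 as required.
Check: 208 mod 44 = 32, 208 mod 77 = 54. ✓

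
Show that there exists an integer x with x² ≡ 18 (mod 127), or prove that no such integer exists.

x = 48

Take x = 48. Then 48² = 2304 = 18·127 + 18, so 48² ≡ 18 (mod 127).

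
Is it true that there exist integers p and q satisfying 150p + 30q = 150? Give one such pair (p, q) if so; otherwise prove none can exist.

p = 0, q = 5

gcd(150, 30) = 30, and 30 divides 150, so integer solutions exist.
Dividing through by 30 reduces the equation to 5p + 1q = 5.
The coefficient of q is 1, so setting p = 0 and q = 5 already solves it.
Check: 150·0 + 30·5 = 0 + 150 = 150. ✓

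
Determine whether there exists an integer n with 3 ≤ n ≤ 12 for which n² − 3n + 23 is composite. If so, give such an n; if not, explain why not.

At n = 4: 4² − 3·4 + 23 = 27 = 3·9, which is composite.

n = 4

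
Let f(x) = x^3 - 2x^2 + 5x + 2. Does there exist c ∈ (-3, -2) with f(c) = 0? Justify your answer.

f(-3) = -58 and f(-2) = -24, both negative.
f'(x) = 3x^2 - 4x + 5 has discriminant (-4)² − 4·3·5 = -44 < 0, so f' has no real roots and is positive for every real x.
So f is strictly increasing; between -3 and -2 its values lie between f(-3) = -58 and f(-2) = -24, all negative. Therefore f has no root in (-3, -2).

No.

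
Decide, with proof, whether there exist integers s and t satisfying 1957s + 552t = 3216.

s = 504, t = -1781

1957 and 552 are coprime, so 1957s + 552t ranges over all of ℤ.
Dividing repeatedly: 1957 = 3·552 + 301, 552 = 1·301 + 251, 301 = 1·251 + 50, 251 = 5·50 + 1, 50 = 50·1 + 0.
Working back up the chain: 1 = 251 − 5·50 = 251 − 5·(301 − 1·251) = −5·301 + 6·251 = −5·301 + 6·(552 − 1·301) = 6·552 − 11·301 = 6·552 − 11·(1957 − 3·552) = −11·1957 + 39·552. So 1957·(-11) + 552·39 = 1.
Times 3216: 1957·(-35376) + 552·125424 = 3216, so (-35376, 125424) solves it.
Adding 65·552 to s and subtracting 65·1957 from t gives the tidier solution (504, -1781).
Check: 1957·504 + 552·(-1781) = 986328 − 983112 = 3216. ✓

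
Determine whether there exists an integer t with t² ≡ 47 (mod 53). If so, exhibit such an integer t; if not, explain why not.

t = 10

Take t = 10. Then 10² = 100 = 1·53 + 47, so 10² ≡ 47 (mod 53).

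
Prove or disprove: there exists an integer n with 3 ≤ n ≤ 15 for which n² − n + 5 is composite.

n = 13

At n = 13: 13² − 13 + 5 = 161 = 7·23, which is composite.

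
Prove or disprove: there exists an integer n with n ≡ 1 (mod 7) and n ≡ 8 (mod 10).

gcd(7, 10) = 1, so the Chinese Remainder Theorem guarantees exactly one residue class mod 70 satisfying both.
Write n = 1 + 7t and require 1 + 7t ≡ 8 (mod 10), i.e. 7t ≡ 7 (mod 10).
Invert 7 mod 10 by the Euclidean algorithm: 10 = 1·7 + 3, 7 = 2·3 + 1, 3 = 3·1 + 0; back-substituting, 1 = 7 − 2·3 = 7 − 2·(10 − 1·7) = −2·10 + 3·7. Hence 7·3 ≡ 1, so 7⁻¹ ≡ 3 (mod 10).
Multiplying by 3: t ≡ 3·7 = 21 ≡ 1 (mod 10).
With t = 1: n = 1 + 7·1 = 8.
Check: 8 mod 7 = 1, 8 mod 10 = 8. ✓

n = 8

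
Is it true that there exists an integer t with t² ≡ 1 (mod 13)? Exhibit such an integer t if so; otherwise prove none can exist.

t = 12 works: 12² = 144, and 144 − 1 = 143 = 11·13.

t = 12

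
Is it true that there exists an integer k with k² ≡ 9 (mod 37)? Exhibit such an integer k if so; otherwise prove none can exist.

Take k = 34. Then 34² = 1156 = 31·37 + 9, so 34² ≡ 9 (mod 37).

k = 34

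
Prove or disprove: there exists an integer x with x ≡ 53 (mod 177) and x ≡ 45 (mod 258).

Reduce both congruences modulo 3, which divides 177 and 258: they say x ≡ 53 (mod 3) and x ≡ 45 (mod 3).
However 53 ≡ 2 and 45 ≡ 0 (mod 3), and 2 ≠ 0.
So no integer satisfies both congruences.

No, no such integer exists.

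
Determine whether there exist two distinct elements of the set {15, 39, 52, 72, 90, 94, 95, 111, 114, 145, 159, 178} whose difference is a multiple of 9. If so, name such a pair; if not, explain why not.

Both 15 and 114 leave remainder 6 on division by 9; their difference 99 = 11·9 is a multiple of 9.

15 and 114 are such a pair.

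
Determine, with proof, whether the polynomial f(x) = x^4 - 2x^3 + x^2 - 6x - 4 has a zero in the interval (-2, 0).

f(-2) = 44 and f(0) = -4, which have opposite signs.
Since f is a polynomial it is continuous on [-2, 0].
By the Intermediate Value Theorem, f takes the value 0 somewhere in the open interval.

Yes, f has a root in the interval.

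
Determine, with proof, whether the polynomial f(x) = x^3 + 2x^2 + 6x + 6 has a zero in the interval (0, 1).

f(0) = 6 and f(1) = 15, both positive.
The derivative f'(x) = 3x^2 + 4x + 6 is a quadratic with discriminant 4² − 4·3·6 = -56 < 0; it never vanishes, so it is always positive (sign of the leading coefficient).
So f is strictly increasing; between 0 and 1 its values lie between f(0) = 6 and f(1) = 15, all positive. Therefore f has no root in (0, 1).

No such root exists.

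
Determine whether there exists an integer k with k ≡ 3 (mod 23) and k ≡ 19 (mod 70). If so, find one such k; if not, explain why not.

The moduli 23 and 70 are coprime, so by the Chinese Remainder Theorem a unique solution modulo 1610 exists.
Write k = 3 + 23t and require 3 + 23t ≡ 19 (mod 70), i.e. 23t ≡ 16 (mod 70).
Since 23·67 = 1541 = 22·70 + 1, the inverse of 23 mod 70 is 67.
Multiplying by 67: t ≡ 67·16 = 1072 ≡ 22 (mod 70).
Taking t = 22 gives k = 3 + 23·22 = 509.
Check: 509 mod 23 = 3, 509 mod 70 = 19. ✓

k = 509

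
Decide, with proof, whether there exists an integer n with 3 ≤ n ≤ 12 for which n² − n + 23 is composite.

n = 11

At n = 11: 11² − 11 + 23 = 133 = 7·19, which is composite.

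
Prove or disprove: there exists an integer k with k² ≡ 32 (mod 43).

Apply Euler's criterion with the prime 43: 32 is a quadratic residue iff 32^21 ≡ 1 (mod 43), and a non-residue iff it is ≡ −1.
Repeated squaring mod 43: 32^2 = 1024 ≡ 35; 32^4 ≡ 35² = 1225 ≡ 21; 32^8 ≡ 21² = 441 ≡ 11; 32^16 ≡ 11² = 121 ≡ 35.
Since 21 = 16 + 4 + 1, 32^21 ≡ 35 · 21 · 32; multiplying out mod 43: 35·21 = 735 ≡ 4, then 4·32 = 128 ≡ 42. Thus 32^21 ≡ 42 ≡ −1 (mod 43).
By Euler's criterion 32 is a quadratic non-residue mod 43: no k satisfies k² ≡ 32 (mod 43).

There is no such integer.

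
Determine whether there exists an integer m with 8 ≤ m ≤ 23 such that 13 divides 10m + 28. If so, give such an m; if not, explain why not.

m = 18

Try m = 18: 10·18 + 28 = 208 = 16·13, which is divisible by 13.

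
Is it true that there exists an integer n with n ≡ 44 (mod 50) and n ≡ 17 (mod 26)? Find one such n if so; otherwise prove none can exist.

gcd(50, 26) = 2. If n ≡ 44 (mod 50) and n ≡ 17 (mod 26), then n ≡ 44 (mod 2) and n ≡ 17 (mod 2).
These are incompatible: 44 − 17 = 27 is not divisible by 2.
Therefore no such n exists.

There is no such integer.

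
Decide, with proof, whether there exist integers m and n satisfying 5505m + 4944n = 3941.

Any value of 5505m + 4944n is a multiple of gcd(5505, 4944) = 3.
However 3941 leaves remainder 2 on division by 3.
Hence no integers m, n satisfy the equation.

There are no such integers.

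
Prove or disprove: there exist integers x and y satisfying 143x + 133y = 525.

x = 119, y = -124

Since gcd(143, 133) = 1, every integer is an integer combination of 143 and 133.
Run the Euclidean algorithm on 143 and 133: 143 = 1·133 + 10, 133 = 13·10 + 3, 10 = 3·3 + 1, 3 = 3·1 + 0.
Unwinding: 1 = 10 − 3·3 = 10 − 3·(133 − 13·10) = −3·133 + 40·10 = −3·133 + 40·(143 − 1·133) = 40·143 − 43·133, i.e. 143·40 + 133·(-43) = 1.
Multiplying through by 525: x = 40·525 = 21000, y = (-43)·525 = -22575 is a solution.
Subtracting 157·133 from x and adding 157·143 to y gives the tidier solution (119, -124).
Check: 143·119 + 133·(-124) = 17017 − 16492 = 525. ✓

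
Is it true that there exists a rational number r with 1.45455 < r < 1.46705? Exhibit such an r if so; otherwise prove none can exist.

Look for a denominator N such that an integer falls strictly between N·1.45455 and N·1.46705. N = 13 works: 13·1.45455 = 18.90915 < 19 < 19.07165 = 13·1.46705.
So r = 19/13 works: it is a ratio of integers, and dividing 13·1.45455 < 19 < 13·1.46705 through by 13 gives 1.45455 < 19/13 < 1.46705.

r = 19/13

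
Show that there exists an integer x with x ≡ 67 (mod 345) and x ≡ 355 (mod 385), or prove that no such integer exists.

Reduce both congruences modulo 5, which divides 345 and 385: they say x ≡ 67 (mod 5) and x ≡ 355 (mod 5).
However 67 ≡ 2 and 355 ≡ 0 (mod 5), and 2 ≠ 0.
Hence the system has no solution.

No such integer exists.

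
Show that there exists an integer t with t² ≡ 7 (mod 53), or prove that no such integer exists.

Take t = 31. Then 31² = 961 = 18·53 + 7, so 31² ≡ 7 (mod 53).

t = 31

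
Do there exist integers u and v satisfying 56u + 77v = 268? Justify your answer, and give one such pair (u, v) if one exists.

No such integers exist.

gcd(56, 77) = 7, so every integer of the form 56u + 77v is a multiple of 7.
However 268 leaves remainder 2 on division by 7.
Therefore 56u + 77v = 268 has no solution in integers.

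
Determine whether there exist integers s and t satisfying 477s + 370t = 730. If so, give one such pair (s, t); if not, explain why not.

s = 280, t = -359

Since gcd(477, 370) = 1, every integer is an integer combination of 477 and 370.
Run the Euclidean algorithm on 477 and 370: 477 = 1·370 + 107, 370 = 3·107 + 49, 107 = 2·49 + 9, 49 = 5·9 + 4, 9 = 2·4 + 1, 4 = 4·1 + 0.
Working back up the chain: 1 = 9 − 2·4 = 9 − 2·(49 − 5·9) = −2·49 + 11·9 = −2·49 + 11·(107 − 2·49) = 11·107 − 24·49 = 11·107 − 24·(370 − 3·107) = −24·370 + 83·107 = −24·370 + 83·(477 − 1·370) = 83·477 − 107·370. So 477·83 + 370·(-107) = 1.
Multiplying through by 730: s = 83·730 = 60590, t = (-107)·730 = -78110 is a solution.
The general solution is s = 60590 + 370k, t = -78110 − 477k; taking k = -163 gives the smaller pair s = 280, t = -359.
Check: 477·280 + 370·(-359) = 133560 − 132830 = 730. ✓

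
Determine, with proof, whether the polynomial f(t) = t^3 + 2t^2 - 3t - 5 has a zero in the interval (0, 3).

Such a root exists.

f(0) = -5 and f(3) = 31, which have opposite signs.
Since f is a polynomial it is continuous on [0, 3].
By the Intermediate Value Theorem f must vanish at some point of (0, 3).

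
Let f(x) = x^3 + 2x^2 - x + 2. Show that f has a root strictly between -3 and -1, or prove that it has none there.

Yes, f has a root in the interval.

f(-3) = -4 and f(-1) = 4, which have opposite signs.
Since f is a polynomial it is continuous on [-3, -1].
By the Intermediate Value Theorem f must vanish at some point of (-3, -1).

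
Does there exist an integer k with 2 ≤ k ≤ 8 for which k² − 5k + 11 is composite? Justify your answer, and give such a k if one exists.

At k = 8: 8² − 5·8 + 11 = 35 = 5·7, which is composite.

k = 8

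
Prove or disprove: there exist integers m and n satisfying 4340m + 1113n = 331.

gcd(4340, 1113) = 7, so every integer of the form 4340m + 1113n is a multiple of 7.
But 331 = 7·47 + 2, so 7 ∤ 331.
Hence no integers m, n satisfy the equation.

No such integers exist.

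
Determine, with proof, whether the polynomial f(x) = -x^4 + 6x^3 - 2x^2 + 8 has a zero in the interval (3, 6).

Such a root exists.

f(3) = 71 and f(6) = -64, which have opposite signs.
f is continuous everywhere (it is a polynomial), in particular on [3, 6].
By the Intermediate Value Theorem, f takes the value 0 somewhere in the open interval.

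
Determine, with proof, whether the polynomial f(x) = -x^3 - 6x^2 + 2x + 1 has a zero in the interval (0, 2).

Such a root exists.

f(0) = 1 and f(2) = -27, which have opposite signs.
Since f is a polynomial it is continuous on [0, 2].
By the Intermediate Value Theorem, f takes the value 0 somewhere in the open interval.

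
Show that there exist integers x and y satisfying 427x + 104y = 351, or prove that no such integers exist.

x = 13, y = -50

Since gcd(427, 104) = 1, every integer is an integer combination of 427 and 104.
Dividing repeatedly: 427 = 4·104 + 11, 104 = 9·11 + 5, 11 = 2·5 + 1, 5 = 5·1 + 0.
Working back up the chain: 1 = 11 − 2·5 = 11 − 2·(104 − 9·11) = −2·104 + 19·11 = −2·104 + 19·(427 − 4·104) = 19·427 − 78·104. So 427·19 + 104·(-78) = 1.
Scaling by 351 gives the particular solution (x, y) = (6669, -27378).
Subtracting 64·104 from x and adding 64·427 to y gives the tidier solution (13, -50).
Check: 427·13 + 104·(-50) = 5551 − 5200 = 351. ✓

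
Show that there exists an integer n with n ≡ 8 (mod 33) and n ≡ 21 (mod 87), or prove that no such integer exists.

Reduce both congruences modulo 3, which divides 33 and 87: they say n ≡ 8 (mod 3) and n ≡ 21 (mod 3).
These are incompatible: 8 − 21 = -13 is not divisible by 3.
Therefore no such n exists.

There is no such integer.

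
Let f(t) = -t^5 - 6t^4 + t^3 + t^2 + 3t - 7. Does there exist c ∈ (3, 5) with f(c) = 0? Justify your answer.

The endpoint values f(3) = -691 and f(5) = -6717 are both negative. Claim: f(t) < 0 for every t in (3, 5).
Substitute t = 3 + u, where 0 < u < 2 on the interval. Expanding, f(3 + u) = -u^5 - 21u^4 - 161u^3 - 584u^2 - 1017u - 691.
The nonzero coefficients here are all negative, so for u > 0 every term is negative (or zero), and the constant term -691 is strictly negative.
Therefore f(t) < 0 throughout (3, 5), and f has no zero there.

f has no root in that interval.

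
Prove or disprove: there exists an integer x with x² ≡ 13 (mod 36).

x = 25 works: 25² = 625, and 625 − 13 = 612 = 17·36.

x = 25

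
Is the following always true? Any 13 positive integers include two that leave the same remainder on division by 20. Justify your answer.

No, the set {23, 24, 25, 26, 27, 28, 29, 30, 31, 32, 33, 34, 35} is a counterexample.

Consider the 13 integers 23, 24, …, 35. They lie in distinct residue classes modulo 20, since 13 ≤ 20.
So no two of them leave the same remainder on division by 20; the claim fails for this set.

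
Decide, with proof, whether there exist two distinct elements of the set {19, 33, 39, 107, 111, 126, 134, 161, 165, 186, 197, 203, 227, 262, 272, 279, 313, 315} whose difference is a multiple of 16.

Yes: 19 and 227.

Reduce each element mod 16: 19↦3, 33↦1, 39↦7, 107↦11, 111↦15, 126↦14, 134↦6, 161↦1, 165↦5, 186↦10, 197↦5, 203↦11, 227↦3, 262↦6, 272↦0, 279↦7, 313↦9, 315↦11. The residue 3 repeats (at 19 and 227), and 227 − 19 = 208 = 13·16.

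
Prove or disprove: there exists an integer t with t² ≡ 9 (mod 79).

t = 76 works: 76² = 5776, and 5776 − 9 = 5767 = 73·79.

t = 76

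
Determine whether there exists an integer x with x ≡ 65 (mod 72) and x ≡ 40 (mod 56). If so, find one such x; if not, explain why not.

Both moduli are multiples of 8 = gcd(72, 56), so any solution would satisfy x ≡ 65 and x ≡ 40 modulo 8 simultaneously.
However 65 ≡ 1 and 40 ≡ 0 (mod 8), and 1 ≠ 0.
Hence the system has no solution.

No, no such integer exists.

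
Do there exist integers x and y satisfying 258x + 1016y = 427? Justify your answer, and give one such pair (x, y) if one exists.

Any value of 258x + 1016y is a multiple of gcd(258, 1016) = 2.
But 427 is not a multiple of 2 (it leaves remainder 1).
Hence no integers x, y satisfy the equation.

No such integers exist.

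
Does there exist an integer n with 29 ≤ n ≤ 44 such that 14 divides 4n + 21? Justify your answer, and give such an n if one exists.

The values of 4n + 21 for n = 29, 30, …, 44 are 137, 141, 145, 149, 153, 157, 161, 165, 169, 173, 177, 181, 185, 189, 193, 197; reduced mod 14 these are 11, 1, 5, 9, 13, 3, 7, 11, 1, 5, 9, 13, 3, 7, 11, 1.
Since 0 is absent from this list, 14 ∤ 4n + 21 for every n with 29 ≤ n ≤ 44.

There is no such integer n in that range.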